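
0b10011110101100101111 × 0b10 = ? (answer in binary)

0b100111101011001011110

Multiply each base-2 digit by 2, carrying:
  1×2 = 2 → write 0 carry 1
  1×2+1 = 3 → write 1 carry 1
  1×2+1 = 3 → write 1 carry 1
  1×2+1 = 3 → write 1 carry 1
  0×2+1 = 1 → write 1
  1×2 = 2 → write 0 carry 1
  0×2+1 = 1 → write 1
  0×2 = 0 → write 0
  1×2 = 2 → write 0 carry 1
  1×2+1 = 3 → write 1 carry 1
  0×2+1 = 1 → write 1
  1×2 = 2 → write 0 carry 1
  0×2+1 = 1 → write 1
  1×2 = 2 → write 0 carry 1
  1×2+1 = 3 → write 1 carry 1
  1×2+1 = 3 → write 1 carry 1
  1×2+1 = 3 → write 1 carry 1
  0×2+1 = 1 → write 1
  0×2 = 0 → write 0
  1×2 = 2 → write 0 carry 1
  remaining carry: 1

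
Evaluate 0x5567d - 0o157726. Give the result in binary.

0b1000111011010100111

0x5567d = 0b1010101011001111101 in binary.
0o157726 = 0b1101111111010110 in binary.
Subtract column by column in base 2:
  1-0 → 1
  0-1 → 1 (borrow)
  1-1-1 → 1 (borrow)
  1-0-1 → 0
  1-1 → 0
  1-0 → 1
  1-1 → 0
  0-1 → 1 (borrow)
  0-1-1 → 0 (borrow)
  1-1-1 → 1 (borrow)
  1-1-1 → 1 (borrow)
  0-1-1 → 0 (borrow)
  1-1-1 → 1 (borrow)
  0-0-1 → 1 (borrow)
  1-1-1 → 1 (borrow)
  0-1-1 → 0 (borrow)
  1-0-1 → 0
  0-0 → 0
  1-0 → 1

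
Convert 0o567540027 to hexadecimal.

0x5DEC017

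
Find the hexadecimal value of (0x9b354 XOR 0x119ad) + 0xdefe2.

First 0x9b354 XOR 0x119ad = 0x8aaf9.
Add column by column in base 16, right to left:
  9+2 = b
  f+e = d carry 1
  a+f+1 = a carry 1
  a+e+1 = 9 carry 1
  8+d+1 = 6 carry 1
  final carry 1

0x169adb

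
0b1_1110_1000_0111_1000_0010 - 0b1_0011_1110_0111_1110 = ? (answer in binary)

0b111010100100100000100

Subtract column by column in base 2:
  0-0 → 0
  1-1 → 0
  0-1 → 1 (borrow)
  0-1-1 → 0 (borrow)
  0-1-1 → 0 (borrow)
  0-1-1 → 0 (borrow)
  0-1-1 → 0 (borrow)
  1-0-1 → 0
  1-0 → 1
  1-1 → 0
  1-1 → 0
  0-1 → 1 (borrow)
  0-1-1 → 0 (borrow)
  0-1-1 → 0 (borrow)
  0-0-1 → 1 (borrow)
  1-0-1 → 0
  0-1 → 1 (borrow)
  1-0-1 → 0
  1-0 → 1
  1-0 → 1
  1-0 → 1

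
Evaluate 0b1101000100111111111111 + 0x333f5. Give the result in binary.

0b1101111000001111110100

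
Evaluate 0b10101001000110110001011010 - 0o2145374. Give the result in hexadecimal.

0b10101001000110110001011010 = 0x2a46c5a in hexadecimal.
0o2145374 = 0x8cafc in hexadecimal.
Subtract column by column in base 16:
  a-c → e (borrow)
  5-f-1 → 5 (borrow)
  c-a-1 → 1
  6-c → a (borrow)
  4-8-1 → b (borrow)
  a-0-1 → 9
  2-0 → 2

0x29ba15e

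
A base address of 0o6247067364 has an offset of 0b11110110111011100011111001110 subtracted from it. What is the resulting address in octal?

0b11110110111011100011111001110 = 0o3667343716 in octal.
Subtract column by column in base 8:
  4-6 → 6 (borrow)
  6-1-1 → 4
  3-7 → 4 (borrow)
  7-3-1 → 3
  6-4 → 2
  0-3 → 5 (borrow)
  7-7-1 → 7 (borrow)
  4-6-1 → 5 (borrow)
  2-6-1 → 3 (borrow)
  6-3-1 → 2

0o2357523446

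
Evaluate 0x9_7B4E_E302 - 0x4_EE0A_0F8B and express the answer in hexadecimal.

0x48D44D377

Subtract column by column in base 16:
  2-B → 7 (borrow)
  0-8-1 → 7 (borrow)
  3-F-1 → 3 (borrow)
  E-0-1 → D
  E-A → 4
  4-0 → 4
  B-E → D (borrow)
  7-E-1 → 8 (borrow)
  9-4-1 → 4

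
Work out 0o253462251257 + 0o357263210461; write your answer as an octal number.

0o632745461740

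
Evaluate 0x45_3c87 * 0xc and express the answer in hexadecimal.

0x33ed654

Multiply each base-16 digit by 12, carrying:
  7×12 = 84 → write 4 carry 5
  8×12+5 = 101 → write 5 carry 6
  c×12+6 = 150 → write 6 carry 9
  3×12+9 = 45 → write d carry 2
  5×12+2 = 62 → write e carry 3
  4×12+3 = 51 → write 3 carry 3
  remaining carry: 3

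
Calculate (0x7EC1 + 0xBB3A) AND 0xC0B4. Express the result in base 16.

Add column by column in base 16, right to left:
  1+A = B
  C+3 = F
  E+B = 9 carry 1
  7+B+1 = 3 carry 1
  final carry 1
Sum = 0x139FB; now AND with 0xC0B4:
  1&0=0, 3&C=0, 9&0=0, F&B=B, B&4=0

0xB0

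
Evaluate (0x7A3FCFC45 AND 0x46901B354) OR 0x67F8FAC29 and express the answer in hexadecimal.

0x7A3FCFC45 AND 0x46901B354 = 0x42100B044.
Then OR with 0x67F8FAC29.

0x67F8FBC6D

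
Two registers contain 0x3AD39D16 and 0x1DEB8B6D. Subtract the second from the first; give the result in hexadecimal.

0x1CE811A9

Subtract column by column in base 16:
  6-D → 9 (borrow)
  1-6-1 → A (borrow)
  D-B-1 → 1
  9-8 → 1
  3-B → 8 (borrow)
  D-E-1 → E (borrow)
  A-D-1 → C (borrow)
  3-1-1 → 1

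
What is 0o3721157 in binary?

0b11111010001001101111

Each octal digit is 3 bits: 3=011 7=111 2=010 1=001 1=001 5=101 7=111.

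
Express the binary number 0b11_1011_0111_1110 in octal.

Group the bits in threes: 011 101 101 111 110 → 35576.

0o35576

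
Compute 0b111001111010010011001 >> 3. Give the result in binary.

0b111001111010010011

Right shift by 3: drop the 3 least-significant bits.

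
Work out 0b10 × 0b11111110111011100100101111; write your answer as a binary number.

0b111111101110111001001011110

Multiply each base-2 digit by 2, carrying:
  1×2 = 2 → write 0 carry 1
  1×2+1 = 3 → write 1 carry 1
  1×2+1 = 3 → write 1 carry 1
  1×2+1 = 3 → write 1 carry 1
  0×2+1 = 1 → write 1
  1×2 = 2 → write 0 carry 1
  0×2+1 = 1 → write 1
  0×2 = 0 → write 0
  1×2 = 2 → write 0 carry 1
  0×2+1 = 1 → write 1
  0×2 = 0 → write 0
  1×2 = 2 → write 0 carry 1
  1×2+1 = 3 → write 1 carry 1
  1×2+1 = 3 → write 1 carry 1
  0×2+1 = 1 → write 1
  1×2 = 2 → write 0 carry 1
  1×2+1 = 3 → write 1 carry 1
  1×2+1 = 3 → write 1 carry 1
  0×2+1 = 1 → write 1
  1×2 = 2 → write 0 carry 1
  1×2+1 = 3 → write 1 carry 1
  1×2+1 = 3 → write 1 carry 1
  1×2+1 = 3 → write 1 carry 1
  1×2+1 = 3 → write 1 carry 1
  1×2+1 = 3 → write 1 carry 1
  1×2+1 = 3 → write 1 carry 1
  remaining carry: 1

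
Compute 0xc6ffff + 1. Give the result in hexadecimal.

0xc70000

The trailing 4 digits are F (max in base 16), so adding 1 cascades: they roll to 0 and the next digit up increments.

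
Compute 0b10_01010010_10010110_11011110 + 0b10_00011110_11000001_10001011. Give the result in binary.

0b100011100010101100001101001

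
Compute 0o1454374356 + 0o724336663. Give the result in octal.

0o2400733241

Add column by column in base 8, right to left:
  6+3 = 1 carry 1
  5+6+1 = 4 carry 1
  3+6+1 = 2 carry 1
  4+6+1 = 3 carry 1
  7+3+1 = 3 carry 1
  3+3+1 = 7
  4+4 = 0 carry 1
  5+2+1 = 0 carry 1
  4+7+1 = 4 carry 1
  1+0+1 = 2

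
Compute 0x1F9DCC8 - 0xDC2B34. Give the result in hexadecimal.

0x11DB194

Subtract column by column in base 16:
  8-4 → 4
  C-3 → 9
  C-B → 1
  D-2 → B
  9-C → D (borrow)
  F-D-1 → 1
  1-0 → 1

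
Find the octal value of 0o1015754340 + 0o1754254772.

0o2772231332

Add column by column in base 8, right to left:
  0+2 = 2
  4+7 = 3 carry 1
  3+7+1 = 3 carry 1
  4+4+1 = 1 carry 1
  5+5+1 = 3 carry 1
  7+2+1 = 2 carry 1
  5+4+1 = 2 carry 1
  1+5+1 = 7
  0+7 = 7
  1+1 = 2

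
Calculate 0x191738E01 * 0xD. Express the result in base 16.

0x1462DE360D

Multiply each base-16 digit by 13, carrying:
  1×13 = 13 → write D
  0×13 = 0 → write 0
  E×13 = 182 → write 6 carry 11
  8×13+11 = 115 → write 3 carry 7
  3×13+7 = 46 → write E carry 2
  7×13+2 = 93 → write D carry 5
  1×13+5 = 18 → write 2 carry 1
  9×13+1 = 118 → write 6 carry 7
  1×13+7 = 20 → write 4 carry 1
  remaining carry: 1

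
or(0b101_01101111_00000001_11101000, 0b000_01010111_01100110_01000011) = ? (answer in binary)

0b101011111110110011111101011

OR bit by bit (1 where either bit is 1):
  101011011110000000111101000
| 000010101110110011001000011
= 101011111110110011111101011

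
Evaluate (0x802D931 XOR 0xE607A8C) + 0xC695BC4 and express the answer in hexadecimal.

First 0x802D931 XOR 0xE607A8C = 0x662A3BD.
Add column by column in base 16, right to left:
  D+4 = 1 carry 1
  B+C+1 = 8 carry 1
  3+B+1 = F
  A+5 = F
  2+9 = B
  6+6 = C
  6+C = 2 carry 1
  final carry 1

0x12CBFF81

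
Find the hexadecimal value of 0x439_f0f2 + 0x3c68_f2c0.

0x40a2e3b2

Add column by column in base 16, right to left:
  2+0 = 2
  f+c = b carry 1
  0+2+1 = 3
  f+f = e carry 1
  9+8+1 = 2 carry 1
  3+6+1 = a
  4+c = 0 carry 1
  0+3+1 = 4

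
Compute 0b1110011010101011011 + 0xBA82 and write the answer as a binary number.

0xBA82 = 0b1011101010000010 in binary.
Add column by column in base 2, right to left:
  1+0 = 1
  1+1 = 0 carry 1
  0+0+1 = 1
  1+0 = 1
  1+0 = 1
  0+0 = 0
  1+0 = 1
  0+1 = 1
  1+0 = 1
  0+1 = 1
  1+0 = 1
  0+1 = 1
  1+1 = 0 carry 1
  1+1+1 = 1 carry 1
  0+0+1 = 1
  0+1 = 1
  1+0 = 1
  1+0 = 1
  1+0 = 1

0b1111110111111011101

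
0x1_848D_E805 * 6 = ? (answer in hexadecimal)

Multiply each base-16 digit by 6, carrying:
  5×6 = 30 → write E carry 1
  0×6+1 = 1 → write 1
  8×6 = 48 → write 0 carry 3
  E×6+3 = 87 → write 7 carry 5
  D×6+5 = 83 → write 3 carry 5
  8×6+5 = 53 → write 5 carry 3
  4×6+3 = 27 → write B carry 1
  8×6+1 = 49 → write 1 carry 3
  1×6+3 = 9 → write 9

0x91B53701E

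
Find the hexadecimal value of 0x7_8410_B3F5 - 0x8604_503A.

Subtract column by column in base 16:
  5-A → B (borrow)
  F-3-1 → B
  3-0 → 3
  B-5 → 6
  0-4 → C (borrow)
  1-0-1 → 0
  4-6 → E (borrow)
  8-8-1 → F (borrow)
  7-0-1 → 6

0x6FE0C63BB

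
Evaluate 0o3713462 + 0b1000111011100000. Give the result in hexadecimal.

0x102612

0o3713462 = 0xF9732 in hexadecimal.
0b1000111011100000 = 0x8EE0 in hexadecimal.
Add column by column in base 16, right to left:
  2+0 = 2
  3+E = 1 carry 1
  7+E+1 = 6 carry 1
  9+8+1 = 2 carry 1
  F+0+1 = 0 carry 1
  final carry 1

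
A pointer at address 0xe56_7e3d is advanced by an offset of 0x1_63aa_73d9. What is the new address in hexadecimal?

0x17200f216

Add column by column in base 16, right to left:
  d+9 = 6 carry 1
  3+d+1 = 1 carry 1
  e+3+1 = 2 carry 1
  7+7+1 = f
  6+a = 0 carry 1
  5+a+1 = 0 carry 1
  e+3+1 = 2 carry 1
  0+6+1 = 7
  0+1 = 1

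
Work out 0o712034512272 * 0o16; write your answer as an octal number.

Multiply each base-8 digit by 14, carrying:
  2×14 = 28 → write 4 carry 3
  7×14+3 = 101 → write 5 carry 12
  2×14+12 = 40 → write 0 carry 5
  2×14+5 = 33 → write 1 carry 4
  1×14+4 = 18 → write 2 carry 2
  5×14+2 = 72 → write 0 carry 9
  4×14+9 = 65 → write 1 carry 8
  3×14+8 = 50 → write 2 carry 6
  0×14+6 = 6 → write 6
  2×14 = 28 → write 4 carry 3
  1×14+3 = 17 → write 1 carry 2
  7×14+2 = 100 → write 4 carry 12
  remaining carry: 14

0o14414621021054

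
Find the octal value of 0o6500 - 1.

The trailing 2 digits are 0, so subtracting 1 borrows through: they become 7 and the next digit up decrements.

0o6477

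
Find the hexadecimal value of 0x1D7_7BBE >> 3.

3 bits is not a whole number of base-16 digits; in binary: 1110101110111101110111110 >> 3 = 1110101110111101110111.

0x3AEF77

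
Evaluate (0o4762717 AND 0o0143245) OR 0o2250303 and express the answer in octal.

0o2352307

0o4762717 AND 0o0143245 = 0o0142205.
Then OR with 0o2250303.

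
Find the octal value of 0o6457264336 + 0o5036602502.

Add column by column in base 8, right to left:
  6+2 = 0 carry 1
  3+0+1 = 4
  3+5 = 0 carry 1
  4+2+1 = 7
  6+0 = 6
  2+6 = 0 carry 1
  7+6+1 = 6 carry 1
  5+3+1 = 1 carry 1
  4+0+1 = 5
  6+5 = 3 carry 1
  final carry 1

0o13516067040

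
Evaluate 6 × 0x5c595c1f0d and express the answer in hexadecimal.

0x22a1828ba4e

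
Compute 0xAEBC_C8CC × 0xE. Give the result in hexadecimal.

0x98E52FB28

Multiply each base-16 digit by 14, carrying:
  C×14 = 168 → write 8 carry 10
  C×14+10 = 178 → write 2 carry 11
  8×14+11 = 123 → write B carry 7
  C×14+7 = 175 → write F carry 10
  C×14+10 = 178 → write 2 carry 11
  B×14+11 = 165 → write 5 carry 10
  E×14+10 = 206 → write E carry 12
  A×14+12 = 152 → write 8 carry 9
  remaining carry: 9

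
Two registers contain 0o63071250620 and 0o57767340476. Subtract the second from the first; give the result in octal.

0o3101710122

Subtract column by column in base 8:
  0-6 → 2 (borrow)
  2-7-1 → 2 (borrow)
  6-4-1 → 1
  0-0 → 0
  5-4 → 1
  2-3 → 7 (borrow)
  1-7-1 → 1 (borrow)
  7-6-1 → 0
  0-7 → 1 (borrow)
  3-7-1 → 3 (borrow)
  6-5-1 → 0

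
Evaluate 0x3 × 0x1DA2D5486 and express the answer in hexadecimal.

0x58E87FD92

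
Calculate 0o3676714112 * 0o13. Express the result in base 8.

0o52463705456

Multiply each base-8 digit by 11, carrying:
  2×11 = 22 → write 6 carry 2
  1×11+2 = 13 → write 5 carry 1
  1×11+1 = 12 → write 4 carry 1
  4×11+1 = 45 → write 5 carry 5
  1×11+5 = 16 → write 0 carry 2
  7×11+2 = 79 → write 7 carry 9
  6×11+9 = 75 → write 3 carry 9
  7×11+9 = 86 → write 6 carry 10
  6×11+10 = 76 → write 4 carry 9
  3×11+9 = 42 → write 2 carry 5
  remaining carry: 5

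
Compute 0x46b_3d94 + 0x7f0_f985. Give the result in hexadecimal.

0xc5c3719

Add column by column in base 16, right to left:
  4+5 = 9
  9+8 = 1 carry 1
  d+9+1 = 7 carry 1
  3+f+1 = 3 carry 1
  b+0+1 = c
  6+f = 5 carry 1
  4+7+1 = c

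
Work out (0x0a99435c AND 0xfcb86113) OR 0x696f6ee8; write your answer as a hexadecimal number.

0x69ff6ff8

0x0a99435c AND 0xfcb86113 = 0x08984110.
Then OR with 0x696f6ee8.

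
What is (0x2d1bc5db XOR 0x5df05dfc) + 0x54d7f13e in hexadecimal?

0xc5c38965

First 0x2d1bc5db XOR 0x5df05dfc = 0x70eb9827.
Add column by column in base 16, right to left:
  7+e = 5 carry 1
  2+3+1 = 6
  8+1 = 9
  9+f = 8 carry 1
  b+7+1 = 3 carry 1
  e+d+1 = c carry 1
  0+4+1 = 5
  7+5 = c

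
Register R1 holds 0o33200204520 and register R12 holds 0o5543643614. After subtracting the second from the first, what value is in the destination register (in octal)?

0o25434340704

Subtract column by column in base 8:
  0-4 → 4 (borrow)
  2-1-1 → 0
  5-6 → 7 (borrow)
  4-3-1 → 0
  0-4 → 4 (borrow)
  2-6-1 → 3 (borrow)
  0-3-1 → 4 (borrow)
  0-4-1 → 3 (borrow)
  2-5-1 → 4 (borrow)
  3-5-1 → 5 (borrow)
  3-0-1 → 2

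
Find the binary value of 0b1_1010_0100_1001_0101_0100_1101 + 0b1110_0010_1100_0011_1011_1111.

Add column by column in base 2, right to left:
  1+1 = 0 carry 1
  0+1+1 = 0 carry 1
  1+1+1 = 1 carry 1
  1+1+1 = 1 carry 1
  0+1+1 = 0 carry 1
  0+1+1 = 0 carry 1
  1+0+1 = 0 carry 1
  0+1+1 = 0 carry 1
  1+1+1 = 1 carry 1
  0+1+1 = 0 carry 1
  1+0+1 = 0 carry 1
  0+0+1 = 1
  1+0 = 1
  0+0 = 0
  0+1 = 1
  1+1 = 0 carry 1
  0+0+1 = 1
  0+1 = 1
  1+0 = 1
  0+0 = 0
  0+0 = 0
  1+1 = 0 carry 1
  0+1+1 = 0 carry 1
  1+1+1 = 1 carry 1
  1+0+1 = 0 carry 1
  final carry 1

0b10100001110101100100001100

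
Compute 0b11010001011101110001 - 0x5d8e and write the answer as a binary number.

0x5d8e = 0b101110110001110 in binary.
Subtract column by column in base 2:
  1-0 → 1
  0-1 → 1 (borrow)
  0-1-1 → 0 (borrow)
  0-1-1 → 0 (borrow)
  1-0-1 → 0
  1-0 → 1
  1-0 → 1
  0-1 → 1 (borrow)
  1-1-1 → 1 (borrow)
  1-0-1 → 0
  1-1 → 0
  0-1 → 1 (borrow)
  1-1-1 → 1 (borrow)
  0-0-1 → 1 (borrow)
  0-1-1 → 0 (borrow)
  0-0-1 → 1 (borrow)
  1-0-1 → 0
  0-0 → 0
  1-0 → 1
  1-0 → 1

0b11001011100111100011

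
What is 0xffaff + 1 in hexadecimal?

The trailing 2 digits are F (max in base 16), so adding 1 cascades: they roll to 0 and the next digit up increments.

0xffb00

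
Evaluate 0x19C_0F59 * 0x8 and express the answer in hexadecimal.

0xCE07AC8

Multiply each base-16 digit by 8, carrying:
  9×8 = 72 → write 8 carry 4
  5×8+4 = 44 → write C carry 2
  F×8+2 = 122 → write A carry 7
  0×8+7 = 7 → write 7
  C×8 = 96 → write 0 carry 6
  9×8+6 = 78 → write E carry 4
  1×8+4 = 12 → write C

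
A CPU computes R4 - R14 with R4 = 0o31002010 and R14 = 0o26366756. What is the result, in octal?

Subtract column by column in base 8:
  0-6 → 2 (borrow)
  1-5-1 → 3 (borrow)
  0-7-1 → 0 (borrow)
  2-6-1 → 3 (borrow)
  0-6-1 → 1 (borrow)
  0-3-1 → 4 (borrow)
  1-6-1 → 2 (borrow)
  3-2-1 → 0

0o2413032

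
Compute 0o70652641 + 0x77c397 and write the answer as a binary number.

0b1010110110001100100111000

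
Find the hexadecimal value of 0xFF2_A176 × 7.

0x6FA26A3A

Multiply each base-16 digit by 7, carrying:
  6×7 = 42 → write A carry 2
  7×7+2 = 51 → write 3 carry 3
  1×7+3 = 10 → write A
  A×7 = 70 → write 6 carry 4
  2×7+4 = 18 → write 2 carry 1
  F×7+1 = 106 → write A carry 6
  F×7+6 = 111 → write F carry 6
  remaining carry: 6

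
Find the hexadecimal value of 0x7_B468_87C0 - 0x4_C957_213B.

0x2EB116685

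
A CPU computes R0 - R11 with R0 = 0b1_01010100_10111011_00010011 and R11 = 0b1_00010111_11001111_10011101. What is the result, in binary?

0b1111001110101101110110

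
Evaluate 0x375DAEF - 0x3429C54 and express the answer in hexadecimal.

0x333E9B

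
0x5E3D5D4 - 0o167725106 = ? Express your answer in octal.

0o401025616

0x5E3D5D4 = 0o570752724 in octal.
Subtract column by column in base 8:
  4-6 → 6 (borrow)
  2-0-1 → 1
  7-1 → 6
  2-5 → 5 (borrow)
  5-2-1 → 2
  7-7 → 0
  0-7 → 1 (borrow)
  7-6-1 → 0
  5-1 → 4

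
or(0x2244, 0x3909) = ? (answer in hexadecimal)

0x3b4d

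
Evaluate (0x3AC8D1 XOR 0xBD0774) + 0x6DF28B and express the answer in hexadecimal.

First 0x3AC8D1 XOR 0xBD0774 = 0x87CFA5.
Add column by column in base 16, right to left:
  5+B = 0 carry 1
  A+8+1 = 3 carry 1
  F+2+1 = 2 carry 1
  C+F+1 = C carry 1
  7+D+1 = 5 carry 1
  8+6+1 = F

0xF5C230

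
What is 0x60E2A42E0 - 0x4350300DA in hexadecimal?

0x1D9274206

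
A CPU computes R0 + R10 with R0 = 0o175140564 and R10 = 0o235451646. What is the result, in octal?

0o432612432

Add column by column in base 8, right to left:
  4+6 = 2 carry 1
  6+4+1 = 3 carry 1
  5+6+1 = 4 carry 1
  0+1+1 = 2
  4+5 = 1 carry 1
  1+4+1 = 6
  5+5 = 2 carry 1
  7+3+1 = 3 carry 1
  1+2+1 = 4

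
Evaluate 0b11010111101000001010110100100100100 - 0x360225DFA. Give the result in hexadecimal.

0b11010111101000001010110100100100100 = 0x6BD056924 in hexadecimal.
Subtract column by column in base 16:
  4-A → A (borrow)
  2-F-1 → 2 (borrow)
  9-D-1 → B (borrow)
  6-5-1 → 0
  5-2 → 3
  0-2 → E (borrow)
  D-0-1 → C
  B-6 → 5
  6-3 → 3

0x35CE30B2A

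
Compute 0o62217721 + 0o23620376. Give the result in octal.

Add column by column in base 8, right to left:
  1+6 = 7
  2+7 = 1 carry 1
  7+3+1 = 3 carry 1
  7+0+1 = 0 carry 1
  1+2+1 = 4
  2+6 = 0 carry 1
  2+3+1 = 6
  6+2 = 0 carry 1
  final carry 1

0o106040317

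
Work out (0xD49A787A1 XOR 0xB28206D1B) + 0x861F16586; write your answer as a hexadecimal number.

First 0xD49A787A1 XOR 0xB28206D1B = 0x66187EABA.
Add column by column in base 16, right to left:
  A+6 = 0 carry 1
  B+8+1 = 4 carry 1
  A+5+1 = 0 carry 1
  E+6+1 = 5 carry 1
  7+1+1 = 9
  8+F = 7 carry 1
  1+1+1 = 3
  6+6 = C
  6+8 = E

0xEC3795040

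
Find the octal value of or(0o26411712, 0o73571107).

0o77571717

OR each oct digit independently (no carries):
  2|7=7, 6|3=7, 4|5=5, 1|7=7, 1|1=1, 7|1=7, 1|0=1, 2|7=7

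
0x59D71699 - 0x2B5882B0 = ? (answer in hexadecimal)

Subtract column by column in base 16:
  9-0 → 9
  9-B → E (borrow)
  6-2-1 → 3
  1-8 → 9 (borrow)
  7-8-1 → E (borrow)
  D-5-1 → 7
  9-B → E (borrow)
  5-2-1 → 2

0x2E7E93E9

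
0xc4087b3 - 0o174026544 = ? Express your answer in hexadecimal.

0xa505a4f

0o174026544 = 0x1f02d64 in hexadecimal.
Subtract column by column in base 16:
  3-4 → f (borrow)
  b-6-1 → 4
  7-d → a (borrow)
  8-2-1 → 5
  0-0 → 0
  4-f → 5 (borrow)
  c-1-1 → a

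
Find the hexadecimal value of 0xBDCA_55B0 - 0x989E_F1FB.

Subtract column by column in base 16:
  0-B → 5 (borrow)
  B-F-1 → B (borrow)
  5-1-1 → 3
  5-F → 6 (borrow)
  A-E-1 → B (borrow)
  C-9-1 → 2
  D-8 → 5
  B-9 → 2

0x252B63B5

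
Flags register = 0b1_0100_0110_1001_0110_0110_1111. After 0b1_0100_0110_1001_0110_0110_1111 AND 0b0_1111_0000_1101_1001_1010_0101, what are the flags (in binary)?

AND bit by bit (1 only where both bits are 1):
  1010001101001011001101111
& 0111100001101100110100101
= 0010000001001000000100101

0b0010000001001000000100101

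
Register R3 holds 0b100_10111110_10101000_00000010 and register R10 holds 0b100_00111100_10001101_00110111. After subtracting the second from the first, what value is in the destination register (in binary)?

0b100000100001101011001011

Subtract column by column in base 2:
  0-1 → 1 (borrow)
  1-1-1 → 1 (borrow)
  0-1-1 → 0 (borrow)
  0-0-1 → 1 (borrow)
  0-1-1 → 0 (borrow)
  0-1-1 → 0 (borrow)
  0-0-1 → 1 (borrow)
  0-0-1 → 1 (borrow)
  0-1-1 → 0 (borrow)
  0-0-1 → 1 (borrow)
  0-1-1 → 0 (borrow)
  1-1-1 → 1 (borrow)
  0-0-1 → 1 (borrow)
  1-0-1 → 0
  0-0 → 0
  1-1 → 0
  0-0 → 0
  1-0 → 1
  1-1 → 0
  1-1 → 0
  1-1 → 0
  1-1 → 0
  0-0 → 0
  1-0 → 1
  0-0 → 0
  0-0 → 0
  1-1 → 0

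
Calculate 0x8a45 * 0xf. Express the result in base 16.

Multiply each base-16 digit by 15, carrying:
  5×15 = 75 → write b carry 4
  4×15+4 = 64 → write 0 carry 4
  a×15+4 = 154 → write a carry 9
  8×15+9 = 129 → write 1 carry 8
  remaining carry: 8

0x81a0b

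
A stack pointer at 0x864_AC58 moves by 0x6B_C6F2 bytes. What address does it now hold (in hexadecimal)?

0x8D0734A

Add column by column in base 16, right to left:
  8+2 = A
  5+F = 4 carry 1
  C+6+1 = 3 carry 1
  A+C+1 = 7 carry 1
  4+B+1 = 0 carry 1
  6+6+1 = D
  8+0 = 8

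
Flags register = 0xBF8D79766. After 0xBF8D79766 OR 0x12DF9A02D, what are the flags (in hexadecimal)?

OR each hex digit independently (no carries):
  B|1=B, F|2=F, 8|D=D, D|F=F, 7|9=F, 9|A=B, 7|0=7, 6|2=6, 6|D=F

0xBFDFFB76F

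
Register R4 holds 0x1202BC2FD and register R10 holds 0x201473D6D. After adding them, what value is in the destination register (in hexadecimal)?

0x32173006A

Add column by column in base 16, right to left:
  D+D = A carry 1
  F+6+1 = 6 carry 1
  2+D+1 = 0 carry 1
  C+3+1 = 0 carry 1
  B+7+1 = 3 carry 1
  2+4+1 = 7
  0+1 = 1
  2+0 = 2
  1+2 = 3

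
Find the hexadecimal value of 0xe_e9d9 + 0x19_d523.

Add column by column in base 16, right to left:
  9+3 = c
  d+2 = f
  9+5 = e
  e+d = b carry 1
  e+9+1 = 8 carry 1
  0+1+1 = 2

0x28befc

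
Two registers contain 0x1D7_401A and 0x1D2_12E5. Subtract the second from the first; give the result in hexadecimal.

Subtract column by column in base 16:
  A-5 → 5
  1-E → 3 (borrow)
  0-2-1 → D (borrow)
  4-1-1 → 2
  7-2 → 5
  D-D → 0
  1-1 → 0

0x52D35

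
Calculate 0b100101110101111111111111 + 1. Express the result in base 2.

0b100101110110000000000000

The trailing 13 digits are 1 (max in base 2), so adding 1 cascades: they roll to 0 and the next digit up increments.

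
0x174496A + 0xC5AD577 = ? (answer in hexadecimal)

0xDCF1EE1

Add column by column in base 16, right to left:
  A+7 = 1 carry 1
  6+7+1 = E
  9+5 = E
  4+D = 1 carry 1
  4+A+1 = F
  7+5 = C
  1+C = D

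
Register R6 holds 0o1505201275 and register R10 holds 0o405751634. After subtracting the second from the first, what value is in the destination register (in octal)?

0o1077227441

Subtract column by column in base 8:
  5-4 → 1
  7-3 → 4
  2-6 → 4 (borrow)
  1-1-1 → 7 (borrow)
  0-5-1 → 2 (borrow)
  2-7-1 → 2 (borrow)
  5-5-1 → 7 (borrow)
  0-0-1 → 7 (borrow)
  5-4-1 → 0
  1-0 → 1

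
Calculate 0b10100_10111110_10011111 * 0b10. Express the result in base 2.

Multiply each base-2 digit by 2, carrying:
  1×2 = 2 → write 0 carry 1
  1×2+1 = 3 → write 1 carry 1
  1×2+1 = 3 → write 1 carry 1
  1×2+1 = 3 → write 1 carry 1
  1×2+1 = 3 → write 1 carry 1
  0×2+1 = 1 → write 1
  0×2 = 0 → write 0
  1×2 = 2 → write 0 carry 1
  0×2+1 = 1 → write 1
  1×2 = 2 → write 0 carry 1
  1×2+1 = 3 → write 1 carry 1
  1×2+1 = 3 → write 1 carry 1
  1×2+1 = 3 → write 1 carry 1
  1×2+1 = 3 → write 1 carry 1
  0×2+1 = 1 → write 1
  1×2 = 2 → write 0 carry 1
  0×2+1 = 1 → write 1
  0×2 = 0 → write 0
  1×2 = 2 → write 0 carry 1
  0×2+1 = 1 → write 1
  1×2 = 2 → write 0 carry 1
  remaining carry: 1

0b1010010111110100111110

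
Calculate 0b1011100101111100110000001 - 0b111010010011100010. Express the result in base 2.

Subtract column by column in base 2:
  1-0 → 1
  0-1 → 1 (borrow)
  0-0-1 → 1 (borrow)
  0-0-1 → 1 (borrow)
  0-0-1 → 1 (borrow)
  0-1-1 → 0 (borrow)
  0-1-1 → 0 (borrow)
  1-1-1 → 1 (borrow)
  1-0-1 → 0
  0-0 → 0
  0-1 → 1 (borrow)
  1-0-1 → 0
  1-0 → 1
  1-1 → 0
  1-0 → 1
  1-1 → 0
  0-1 → 1 (borrow)
  1-1-1 → 1 (borrow)
  0-0-1 → 1 (borrow)
  0-0-1 → 1 (borrow)
  1-0-1 → 0
  1-0 → 1
  1-0 → 1
  0-0 → 0
  1-0 → 1

0b1011011110101010010011111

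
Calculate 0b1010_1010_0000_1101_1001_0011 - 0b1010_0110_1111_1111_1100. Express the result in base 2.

0b100111111001110110010111

Subtract column by column in base 2:
  1-0 → 1
  1-0 → 1
  0-1 → 1 (borrow)
  0-1-1 → 0 (borrow)
  1-1-1 → 1 (borrow)
  0-1-1 → 0 (borrow)
  0-1-1 → 0 (borrow)
  1-1-1 → 1 (borrow)
  1-1-1 → 1 (borrow)
  0-1-1 → 0 (borrow)
  1-1-1 → 1 (borrow)
  1-1-1 → 1 (borrow)
  0-0-1 → 1 (borrow)
  0-1-1 → 0 (borrow)
  0-1-1 → 0 (borrow)
  0-0-1 → 1 (borrow)
  0-0-1 → 1 (borrow)
  1-1-1 → 1 (borrow)
  0-0-1 → 1 (borrow)
  1-1-1 → 1 (borrow)
  0-0-1 → 1 (borrow)
  1-0-1 → 0
  0-0 → 0
  1-0 → 1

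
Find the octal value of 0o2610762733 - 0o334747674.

0o2254013037

Subtract column by column in base 8:
  3-4 → 7 (borrow)
  3-7-1 → 3 (borrow)
  7-6-1 → 0
  2-7 → 3 (borrow)
  6-4-1 → 1
  7-7 → 0
  0-4 → 4 (borrow)
  1-3-1 → 5 (borrow)
  6-3-1 → 2
  2-0 → 2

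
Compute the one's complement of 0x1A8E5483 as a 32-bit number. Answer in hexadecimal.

0xE571AB7C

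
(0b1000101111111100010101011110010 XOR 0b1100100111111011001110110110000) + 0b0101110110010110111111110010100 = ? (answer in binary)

0b1001111110011110011011011010110

First 0b1000101111111100010101011110010 XOR 0b1100100111111011001110110110000 = 0b0100001000000111011011101000010.
Add column by column in base 2, right to left:
  0+0 = 0
  1+0 = 1
  0+1 = 1
  0+0 = 0
  0+1 = 1
  0+0 = 0
  1+0 = 1
  0+1 = 1
  1+1 = 0 carry 1
  1+1+1 = 1 carry 1
  1+1+1 = 1 carry 1
  0+1+1 = 0 carry 1
  1+1+1 = 1 carry 1
  1+1+1 = 1 carry 1
  0+1+1 = 0 carry 1
  1+0+1 = 0 carry 1
  1+1+1 = 1 carry 1
  1+1+1 = 1 carry 1
  0+0+1 = 1
  0+1 = 1
  0+0 = 0
  0+0 = 0
  0+1 = 1
  0+1 = 1
  1+0 = 1
  0+1 = 1
  0+1 = 1
  0+1 = 1
  0+0 = 0
  1+1 = 0 carry 1
  final carry 1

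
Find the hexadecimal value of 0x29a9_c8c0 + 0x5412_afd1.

0x7dbc7891

Add column by column in base 16, right to left:
  0+1 = 1
  c+d = 9 carry 1
  8+f+1 = 8 carry 1
  c+a+1 = 7 carry 1
  9+2+1 = c
  a+1 = b
  9+4 = d
  2+5 = 7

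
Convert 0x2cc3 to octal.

Expand each hex digit to 4 bits: 2=0010 c=1100 c=1100 3=0011.
Group the bits in threes: 010 110 011 000 011 → 26303.

0o26303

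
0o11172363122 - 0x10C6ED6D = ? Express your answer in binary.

0o11172363122 = 0b1001001111010011110011001010010 in binary.
0x10C6ED6D = 0b10000110001101110110101101101 in binary.
Subtract column by column in base 2:
  0-1 → 1 (borrow)
  1-0-1 → 0
  0-1 → 1 (borrow)
  0-1-1 → 0 (borrow)
  1-0-1 → 0
  0-1 → 1 (borrow)
  1-1-1 → 1 (borrow)
  0-0-1 → 1 (borrow)
  0-1-1 → 0 (borrow)
  1-0-1 → 0
  1-1 → 0
  0-1 → 1 (borrow)
  0-0-1 → 1 (borrow)
  1-1-1 → 1 (borrow)
  1-1-1 → 1 (borrow)
  1-1-1 → 1 (borrow)
  1-0-1 → 0
  0-1 → 1 (borrow)
  0-1-1 → 0 (borrow)
  1-0-1 → 0
  0-0 → 0
  1-0 → 1
  1-1 → 0
  1-1 → 0
  1-0 → 1
  0-0 → 0
  0-0 → 0
  1-0 → 1
  0-1 → 1 (borrow)
  0-0-1 → 1 (borrow)
  1-0-1 → 0

0b111001001000101111100011100101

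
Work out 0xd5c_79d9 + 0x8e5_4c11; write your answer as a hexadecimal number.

0x1641c5ea

Add column by column in base 16, right to left:
  9+1 = a
  d+1 = e
  9+c = 5 carry 1
  7+4+1 = c
  c+5 = 1 carry 1
  5+e+1 = 4 carry 1
  d+8+1 = 6 carry 1
  final carry 1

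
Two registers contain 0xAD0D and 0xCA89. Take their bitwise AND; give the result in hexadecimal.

0x8809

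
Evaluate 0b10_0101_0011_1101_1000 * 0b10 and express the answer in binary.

0b1001010011110110000

Multiply each base-2 digit by 2, carrying:
  0×2 = 0 → write 0
  0×2 = 0 → write 0
  0×2 = 0 → write 0
  1×2 = 2 → write 0 carry 1
  1×2+1 = 3 → write 1 carry 1
  0×2+1 = 1 → write 1
  1×2 = 2 → write 0 carry 1
  1×2+1 = 3 → write 1 carry 1
  1×2+1 = 3 → write 1 carry 1
  1×2+1 = 3 → write 1 carry 1
  0×2+1 = 1 → write 1
  0×2 = 0 → write 0
  1×2 = 2 → write 0 carry 1
  0×2+1 = 1 → write 1
  1×2 = 2 → write 0 carry 1
  0×2+1 = 1 → write 1
  0×2 = 0 → write 0
  1×2 = 2 → write 0 carry 1
  remaining carry: 1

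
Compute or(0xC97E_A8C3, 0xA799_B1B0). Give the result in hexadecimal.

0xEFFFB9F3

OR each hex digit independently (no carries):
  C|A=E, 9|7=F, 7|9=F, E|9=F, A|B=B, 8|1=9, C|B=F, 3|0=3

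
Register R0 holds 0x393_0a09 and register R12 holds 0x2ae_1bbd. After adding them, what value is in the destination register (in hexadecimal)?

Add column by column in base 16, right to left:
  9+d = 6 carry 1
  0+b+1 = c
  a+b = 5 carry 1
  0+1+1 = 2
  3+e = 1 carry 1
  9+a+1 = 4 carry 1
  3+2+1 = 6

0x64125c6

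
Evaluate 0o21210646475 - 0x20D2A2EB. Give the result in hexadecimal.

0o21210646475 = 0x8A234D3D in hexadecimal.
Subtract column by column in base 16:
  D-B → 2
  3-E → 5 (borrow)
  D-2-1 → A
  4-A → A (borrow)
  3-2-1 → 0
  2-D → 5 (borrow)
  A-0-1 → 9
  8-2 → 6

0x6950AA52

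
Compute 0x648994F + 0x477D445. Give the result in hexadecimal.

0xAC06D94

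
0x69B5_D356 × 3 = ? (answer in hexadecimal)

Multiply each base-16 digit by 3, carrying:
  6×3 = 18 → write 2 carry 1
  5×3+1 = 16 → write 0 carry 1
  3×3+1 = 10 → write A
  D×3 = 39 → write 7 carry 2
  5×3+2 = 17 → write 1 carry 1
  B×3+1 = 34 → write 2 carry 2
  9×3+2 = 29 → write D carry 1
  6×3+1 = 19 → write 3 carry 1
  remaining carry: 1

0x13D217A02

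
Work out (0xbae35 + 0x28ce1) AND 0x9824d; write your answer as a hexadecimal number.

0x80204

Add column by column in base 16, right to left:
  5+1 = 6
  3+e = 1 carry 1
  e+c+1 = b carry 1
  a+8+1 = 3 carry 1
  b+2+1 = e
Sum = 0xe3b16; now AND with 0x9824d:
  e&9=8, 3&8=0, b&2=2, 1&4=0, 6&d=4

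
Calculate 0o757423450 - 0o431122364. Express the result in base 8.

Subtract column by column in base 8:
  0-4 → 4 (borrow)
  5-6-1 → 6 (borrow)
  4-3-1 → 0
  3-2 → 1
  2-2 → 0
  4-1 → 3
  7-1 → 6
  5-3 → 2
  7-4 → 3

0o326301064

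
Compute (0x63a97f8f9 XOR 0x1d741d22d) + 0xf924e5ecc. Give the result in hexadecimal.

First 0x63a97f8f9 XOR 0x1d741d22d = 0x7edd62ad4.
Add column by column in base 16, right to left:
  4+c = 0 carry 1
  d+c+1 = a carry 1
  a+e+1 = 9 carry 1
  2+5+1 = 8
  6+e = 4 carry 1
  d+4+1 = 2 carry 1
  d+2+1 = 0 carry 1
  e+9+1 = 8 carry 1
  7+f+1 = 7 carry 1
  final carry 1

0x17802489a0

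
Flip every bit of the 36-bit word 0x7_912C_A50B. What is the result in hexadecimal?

Each hex digit d becomes F−d:
  7→8, 9→6, 1→E, 2→D, C→3, A→5, 5→A, 0→F, B→4

0x86ED35AF4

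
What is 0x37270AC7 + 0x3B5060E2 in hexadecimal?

0x72776BA9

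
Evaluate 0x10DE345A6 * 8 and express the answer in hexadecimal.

Multiply each base-16 digit by 8, carrying:
  6×8 = 48 → write 0 carry 3
  A×8+3 = 83 → write 3 carry 5
  5×8+5 = 45 → write D carry 2
  4×8+2 = 34 → write 2 carry 2
  3×8+2 = 26 → write A carry 1
  E×8+1 = 113 → write 1 carry 7
  D×8+7 = 111 → write F carry 6
  0×8+6 = 6 → write 6
  1×8 = 8 → write 8

0x86F1A2D30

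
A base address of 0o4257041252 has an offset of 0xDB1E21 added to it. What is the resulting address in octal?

0o4345660313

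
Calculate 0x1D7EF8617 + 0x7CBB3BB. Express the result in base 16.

0x1DFBB39D2

Add column by column in base 16, right to left:
  7+B = 2 carry 1
  1+B+1 = D
  6+3 = 9
  8+B = 3 carry 1
  F+B+1 = B carry 1
  E+C+1 = B carry 1
  7+7+1 = F
  D+0 = D
  1+0 = 1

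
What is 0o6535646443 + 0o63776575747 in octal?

0o72534444412

Add column by column in base 8, right to left:
  3+7 = 2 carry 1
  4+4+1 = 1 carry 1
  4+7+1 = 4 carry 1
  6+5+1 = 4 carry 1
  4+7+1 = 4 carry 1
  6+5+1 = 4 carry 1
  5+6+1 = 4 carry 1
  3+7+1 = 3 carry 1
  5+7+1 = 5 carry 1
  6+3+1 = 2 carry 1
  0+6+1 = 7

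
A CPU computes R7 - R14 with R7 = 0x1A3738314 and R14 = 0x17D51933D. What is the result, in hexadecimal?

Subtract column by column in base 16:
  4-D → 7 (borrow)
  1-3-1 → D (borrow)
  3-3-1 → F (borrow)
  8-9-1 → E (borrow)
  3-1-1 → 1
  7-5 → 2
  3-D → 6 (borrow)
  A-7-1 → 2
  1-1 → 0

0x2621EFD7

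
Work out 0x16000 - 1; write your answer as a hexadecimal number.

0x15fff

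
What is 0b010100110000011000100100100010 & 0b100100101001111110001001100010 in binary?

AND bit by bit (1 only where both bits are 1):
  010100110000011000100100100010
& 100100101001111110001001100010
= 000100100000011000000000100010

0b000100100000011000000000100010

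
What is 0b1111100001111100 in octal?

0o174174

Group the bits in threes: 001 111 100 001 111 100 → 174174.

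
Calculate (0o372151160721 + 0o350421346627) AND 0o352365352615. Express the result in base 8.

Add column by column in base 8, right to left:
  1+7 = 0 carry 1
  2+2+1 = 5
  7+6 = 5 carry 1
  0+6+1 = 7
  6+4 = 2 carry 1
  1+3+1 = 5
  1+1 = 2
  5+2 = 7
  1+4 = 5
  2+0 = 2
  7+5 = 4 carry 1
  3+3+1 = 7
Sum = 0o742572527550; now AND with 0o352365352615:
  7&3=3, 4&5=4, 2&2=2, 5&3=1, 7&6=6, 2&5=0, 5&3=1, 2&5=0, 7&2=2, 5&6=4, 5&1=1, 0&5=0

0o342160102410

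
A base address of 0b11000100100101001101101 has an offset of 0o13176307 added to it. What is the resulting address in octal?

0o43643464

0b11000100100101001101101 = 0o30445155 in octal.
Add column by column in base 8, right to left:
  5+7 = 4 carry 1
  5+0+1 = 6
  1+3 = 4
  5+6 = 3 carry 1
  4+7+1 = 4 carry 1
  4+1+1 = 6
  0+3 = 3
  3+1 = 4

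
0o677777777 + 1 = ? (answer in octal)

0o700000000

The trailing 8 digits are 7 (max in base 8), so adding 1 cascades: they roll to 0 and the next digit up increments.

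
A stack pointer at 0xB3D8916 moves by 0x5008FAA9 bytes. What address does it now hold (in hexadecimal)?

0x5B4683BF

Add column by column in base 16, right to left:
  6+9 = F
  1+A = B
  9+A = 3 carry 1
  8+F+1 = 8 carry 1
  D+8+1 = 6 carry 1
  3+0+1 = 4
  B+0 = B
  0+5 = 5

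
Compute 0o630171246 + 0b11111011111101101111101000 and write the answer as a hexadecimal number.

0xA50CE8E

0o630171246 = 0x660F2A6 in hexadecimal.
0b11111011111101101111101000 = 0x3EFDBE8 in hexadecimal.
Add column by column in base 16, right to left:
  6+8 = E
  A+E = 8 carry 1
  2+B+1 = E
  F+D = C carry 1
  0+F+1 = 0 carry 1
  6+E+1 = 5 carry 1
  6+3+1 = A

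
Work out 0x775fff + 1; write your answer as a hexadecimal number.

The trailing 3 digits are F (max in base 16), so adding 1 cascades: they roll to 0 and the next digit up increments.

0x776000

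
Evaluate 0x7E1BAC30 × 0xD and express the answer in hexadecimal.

Multiply each base-16 digit by 13, carrying:
  0×13 = 0 → write 0
  3×13 = 39 → write 7 carry 2
  C×13+2 = 158 → write E carry 9
  A×13+9 = 139 → write B carry 8
  B×13+8 = 151 → write 7 carry 9
  1×13+9 = 22 → write 6 carry 1
  E×13+1 = 183 → write 7 carry 11
  7×13+11 = 102 → write 6 carry 6
  remaining carry: 6

0x66767BE70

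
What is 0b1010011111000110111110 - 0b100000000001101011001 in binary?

Subtract column by column in base 2:
  0-1 → 1 (borrow)
  1-0-1 → 0
  1-0 → 1
  1-1 → 0
  1-1 → 0
  1-0 → 1
  0-1 → 1 (borrow)
  1-0-1 → 0
  1-1 → 0
  0-1 → 1 (borrow)
  0-0-1 → 1 (borrow)
  0-0-1 → 1 (borrow)
  1-0-1 → 0
  1-0 → 1
  1-0 → 1
  1-0 → 1
  1-0 → 1
  0-0 → 0
  0-0 → 0
  1-0 → 1
  0-1 → 1 (borrow)
  1-0-1 → 0

0b110011110111001100101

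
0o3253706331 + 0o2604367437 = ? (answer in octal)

Add column by column in base 8, right to left:
  1+7 = 0 carry 1
  3+3+1 = 7
  3+4 = 7
  6+7 = 5 carry 1
  0+6+1 = 7
  7+3 = 2 carry 1
  3+4+1 = 0 carry 1
  5+0+1 = 6
  2+6 = 0 carry 1
  3+2+1 = 6

0o6060275770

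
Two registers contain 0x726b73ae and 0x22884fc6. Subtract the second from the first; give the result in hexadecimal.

0x4fe323e8

Subtract column by column in base 16:
  e-6 → 8
  a-c → e (borrow)
  3-f-1 → 3 (borrow)
  7-4-1 → 2
  b-8 → 3
  6-8 → e (borrow)
  2-2-1 → f (borrow)
  7-2-1 → 4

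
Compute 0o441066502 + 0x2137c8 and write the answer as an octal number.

0x2137c8 = 0o10233710 in octal.
Add column by column in base 8, right to left:
  2+0 = 2
  0+1 = 1
  5+7 = 4 carry 1
  6+3+1 = 2 carry 1
  6+3+1 = 2 carry 1
  0+2+1 = 3
  1+0 = 1
  4+1 = 5
  4+0 = 4

0o451322412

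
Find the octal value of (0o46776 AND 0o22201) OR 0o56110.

0o46776 AND 0o22201 = 0o02200.
Then OR with 0o56110.

0o56310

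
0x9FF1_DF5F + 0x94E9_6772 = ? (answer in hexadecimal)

0x134DB46D1

Add column by column in base 16, right to left:
  F+2 = 1 carry 1
  5+7+1 = D
  F+7 = 6 carry 1
  D+6+1 = 4 carry 1
  1+9+1 = B
  F+E = D carry 1
  F+4+1 = 4 carry 1
  9+9+1 = 3 carry 1
  final carry 1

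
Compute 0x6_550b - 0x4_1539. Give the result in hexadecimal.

Subtract column by column in base 16:
  b-9 → 2
  0-3 → d (borrow)
  5-5-1 → f (borrow)
  5-1-1 → 3
  6-4 → 2

0x23fd2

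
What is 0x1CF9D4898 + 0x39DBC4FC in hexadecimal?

0x209790D94

Add column by column in base 16, right to left:
  8+C = 4 carry 1
  9+F+1 = 9 carry 1
  8+4+1 = D
  4+C = 0 carry 1
  D+B+1 = 9 carry 1
  9+D+1 = 7 carry 1
  F+9+1 = 9 carry 1
  C+3+1 = 0 carry 1
  1+0+1 = 2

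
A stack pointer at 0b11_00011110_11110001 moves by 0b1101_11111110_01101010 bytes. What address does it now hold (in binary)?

0b100010001110101011011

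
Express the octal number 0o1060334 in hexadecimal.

Each octal digit is 3 bits: 1=001 0=000 6=110 0=000 3=011 3=011 4=100.
Group the bits into nibbles: 0100 0110 0000 1101 1100 → 460DC.

0x460DC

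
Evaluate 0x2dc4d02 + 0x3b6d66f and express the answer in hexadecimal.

0x6932371

Add column by column in base 16, right to left:
  2+f = 1 carry 1
  0+6+1 = 7
  d+6 = 3 carry 1
  4+d+1 = 2 carry 1
  c+6+1 = 3 carry 1
  d+b+1 = 9 carry 1
  2+3+1 = 6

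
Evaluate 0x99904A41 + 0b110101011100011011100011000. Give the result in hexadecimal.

0xA03E8159

0b110101011100011011100011000 = 0x6AE3718 in hexadecimal.
Add column by column in base 16, right to left:
  1+8 = 9
  4+1 = 5
  A+7 = 1 carry 1
  4+3+1 = 8
  0+E = E
  9+A = 3 carry 1
  9+6+1 = 0 carry 1
  9+0+1 = A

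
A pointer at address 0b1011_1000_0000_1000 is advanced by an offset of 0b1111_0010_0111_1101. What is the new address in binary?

0b11010101010000101

Add column by column in base 2, right to left:
  0+1 = 1
  0+0 = 0
  0+1 = 1
  1+1 = 0 carry 1
  0+1+1 = 0 carry 1
  0+1+1 = 0 carry 1
  0+1+1 = 0 carry 1
  0+0+1 = 1
  0+0 = 0
  0+1 = 1
  0+0 = 0
  1+0 = 1
  1+1 = 0 carry 1
  1+1+1 = 1 carry 1
  0+1+1 = 0 carry 1
  1+1+1 = 1 carry 1
  final carry 1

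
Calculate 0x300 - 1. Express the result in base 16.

0x2FF

The trailing 2 digits are 0, so subtracting 1 borrows through: they become F and the next digit up decrements.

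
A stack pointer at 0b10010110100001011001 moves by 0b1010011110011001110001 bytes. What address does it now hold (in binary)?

Add column by column in base 2, right to left:
  1+1 = 0 carry 1
  0+0+1 = 1
  0+0 = 0
  1+0 = 1
  1+1 = 0 carry 1
  0+1+1 = 0 carry 1
  1+1+1 = 1 carry 1
  0+0+1 = 1
  0+0 = 0
  0+1 = 1
  0+1 = 1
  1+0 = 1
  0+0 = 0
  1+1 = 0 carry 1
  1+1+1 = 1 carry 1
  0+1+1 = 0 carry 1
  1+1+1 = 1 carry 1
  0+0+1 = 1
  0+0 = 0
  1+1 = 0 carry 1
  0+0+1 = 1
  0+1 = 1

0b1100110100111011001010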